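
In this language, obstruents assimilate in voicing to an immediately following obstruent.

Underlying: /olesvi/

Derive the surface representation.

[olezvi]

/s/ before /v/ (voiced) → [z]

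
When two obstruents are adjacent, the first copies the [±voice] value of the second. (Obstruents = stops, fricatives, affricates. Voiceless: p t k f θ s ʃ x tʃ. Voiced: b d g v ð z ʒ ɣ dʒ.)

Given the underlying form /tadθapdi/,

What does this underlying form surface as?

/d/ before /θ/ (voiceless) → [t]
/p/ before /d/ (voiced) → [b]

[tatθabdi]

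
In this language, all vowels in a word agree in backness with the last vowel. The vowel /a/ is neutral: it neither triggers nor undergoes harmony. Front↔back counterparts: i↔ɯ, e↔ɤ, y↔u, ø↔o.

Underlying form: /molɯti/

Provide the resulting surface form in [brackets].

/o/ harmonizes with /i/ ([-back]) → [ø]
/ɯ/ harmonizes with /i/ ([-back]) → [i]

[møliti]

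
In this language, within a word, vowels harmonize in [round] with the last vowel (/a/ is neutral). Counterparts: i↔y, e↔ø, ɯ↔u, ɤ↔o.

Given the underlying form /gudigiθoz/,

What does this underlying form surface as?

/i/ harmonizes with /o/ ([+round]) → [y]
/i/ harmonizes with /o/ ([+round]) → [y]

[gudygyθoz]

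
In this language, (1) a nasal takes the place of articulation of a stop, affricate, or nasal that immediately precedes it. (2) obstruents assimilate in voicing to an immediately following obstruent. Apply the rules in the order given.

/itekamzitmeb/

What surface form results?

[itekamzitneb]

Rule 1: /m/ after /t/ (alveolar) → [n]
After rule 1: itekamzitneb
Rule 2: no segment meets the rule's conditions; no change.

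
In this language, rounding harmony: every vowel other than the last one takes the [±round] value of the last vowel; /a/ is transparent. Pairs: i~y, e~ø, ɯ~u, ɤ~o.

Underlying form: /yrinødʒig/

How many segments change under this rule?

2

/y/ harmonizes with /i/ ([-round]) → [i]
/ø/ harmonizes with /i/ ([-round]) → [e]
2 segments change.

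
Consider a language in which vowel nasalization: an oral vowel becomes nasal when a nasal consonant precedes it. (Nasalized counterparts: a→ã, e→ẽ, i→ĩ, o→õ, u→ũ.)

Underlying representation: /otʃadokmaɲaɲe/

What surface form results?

/a/ after nasal /m/ → [ã]
/a/ after nasal /ɲ/ → [ã]
/e/ after nasal /ɲ/ → [ẽ]

[otʃadokmãɲãɲẽ]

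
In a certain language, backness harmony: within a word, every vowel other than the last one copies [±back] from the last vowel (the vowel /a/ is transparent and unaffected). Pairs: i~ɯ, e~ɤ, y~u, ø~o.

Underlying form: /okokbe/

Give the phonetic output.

[økøkbe]

/o/ harmonizes with /e/ ([-back]) → [ø]
/o/ harmonizes with /e/ ([-back]) → [ø]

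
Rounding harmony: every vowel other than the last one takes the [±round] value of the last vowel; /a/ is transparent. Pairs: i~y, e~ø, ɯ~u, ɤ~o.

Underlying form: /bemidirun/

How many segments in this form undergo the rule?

/e/ harmonizes with /u/ ([+round]) → [ø]
/i/ harmonizes with /u/ ([+round]) → [y]
/i/ harmonizes with /u/ ([+round]) → [y]
3 segments change.

3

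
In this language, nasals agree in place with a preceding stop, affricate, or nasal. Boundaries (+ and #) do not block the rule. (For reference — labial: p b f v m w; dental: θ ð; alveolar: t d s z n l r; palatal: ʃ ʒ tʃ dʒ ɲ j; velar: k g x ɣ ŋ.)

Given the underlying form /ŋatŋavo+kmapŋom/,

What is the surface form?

[ŋatnavo+kŋapmom]

/ŋ/ after /t/ (alveolar) → [n]
/m/ after /k/ (velar) → [ŋ]
/ŋ/ after /p/ (labial) → [m]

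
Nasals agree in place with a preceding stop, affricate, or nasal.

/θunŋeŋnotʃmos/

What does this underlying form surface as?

/ŋ/ after /n/ (alveolar) → [n]
/n/ after /ŋ/ (velar) → [ŋ]
/m/ after /tʃ/ (palatal) → [ɲ]

[θunneŋŋotʃɲos]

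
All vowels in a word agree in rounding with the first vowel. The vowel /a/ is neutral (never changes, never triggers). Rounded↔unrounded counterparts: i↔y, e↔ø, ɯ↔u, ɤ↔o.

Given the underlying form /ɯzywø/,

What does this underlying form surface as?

/y/ harmonizes with /ɯ/ ([-round]) → [i]
/ø/ harmonizes with /ɯ/ ([-round]) → [e]

[ɯziwe]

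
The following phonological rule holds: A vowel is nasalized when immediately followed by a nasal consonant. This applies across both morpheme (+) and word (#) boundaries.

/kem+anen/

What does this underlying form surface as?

[kẽm+ãnẽn]

/e/ before nasal /m/ → [ẽ]
/a/ before nasal /n/ → [ã]
/e/ before nasal /n/ → [ẽ]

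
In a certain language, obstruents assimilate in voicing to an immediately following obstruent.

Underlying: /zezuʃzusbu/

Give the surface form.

/ʃ/ before /z/ (voiced) → [ʒ]
/s/ before /b/ (voiced) → [z]

[zezuʒzuzbu]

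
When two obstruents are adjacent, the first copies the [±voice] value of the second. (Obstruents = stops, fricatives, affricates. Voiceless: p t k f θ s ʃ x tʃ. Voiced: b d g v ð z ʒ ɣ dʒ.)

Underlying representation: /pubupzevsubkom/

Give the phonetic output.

/p/ before /z/ (voiced) → [b]
/v/ before /s/ (voiceless) → [f]
/b/ before /k/ (voiceless) → [p]

[pububzefsupkom]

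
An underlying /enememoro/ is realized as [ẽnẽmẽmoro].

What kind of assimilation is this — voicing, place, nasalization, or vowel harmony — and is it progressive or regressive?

/e/→[ẽ] /e/→[ẽ] /e/→[ẽ].
Each target copies a feature from the following segment, so the direction is regressive.

nasalization, regressive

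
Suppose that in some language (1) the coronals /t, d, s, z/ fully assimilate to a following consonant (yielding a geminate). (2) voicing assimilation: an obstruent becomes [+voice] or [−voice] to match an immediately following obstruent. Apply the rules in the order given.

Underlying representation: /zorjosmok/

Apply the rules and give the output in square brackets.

Rule 1: /s/ before /m/ → [m] (total assimilation)
After rule 1: zorjommok
Rule 2: no segment meets the rule's conditions; no change.

[zorjommok]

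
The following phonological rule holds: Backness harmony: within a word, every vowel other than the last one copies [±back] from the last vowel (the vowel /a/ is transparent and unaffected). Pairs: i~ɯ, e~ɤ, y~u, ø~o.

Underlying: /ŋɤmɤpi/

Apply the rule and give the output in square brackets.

/ɤ/ harmonizes with /i/ ([-back]) → [e]
/ɤ/ harmonizes with /i/ ([-back]) → [e]

[ŋemepi]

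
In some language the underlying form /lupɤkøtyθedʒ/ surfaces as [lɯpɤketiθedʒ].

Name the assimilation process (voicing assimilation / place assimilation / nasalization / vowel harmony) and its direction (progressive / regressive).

vowel harmony, regressive

/u/→[ɯ] /ø/→[e] /y/→[i].
Vowels agree with the last vowel, so the harmony is regressive.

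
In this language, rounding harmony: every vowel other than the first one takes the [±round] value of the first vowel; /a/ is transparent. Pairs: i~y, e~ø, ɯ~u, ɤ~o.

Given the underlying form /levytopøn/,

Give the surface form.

/y/ harmonizes with /e/ ([-round]) → [i]
/o/ harmonizes with /e/ ([-round]) → [ɤ]
/ø/ harmonizes with /e/ ([-round]) → [e]

[levitɤpen]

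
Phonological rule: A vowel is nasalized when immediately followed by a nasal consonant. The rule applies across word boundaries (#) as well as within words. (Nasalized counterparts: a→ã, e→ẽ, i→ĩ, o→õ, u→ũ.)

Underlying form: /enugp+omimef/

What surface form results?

[ẽnugp+õmĩmef]

/e/ before nasal /n/ → [ẽ]
/o/ before nasal /m/ → [õ]
/i/ before nasal /m/ → [ĩ]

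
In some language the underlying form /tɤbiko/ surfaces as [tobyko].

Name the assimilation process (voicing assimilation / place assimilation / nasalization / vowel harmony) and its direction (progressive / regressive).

/ɤ/→[o] /i/→[y].
Vowels agree with the last vowel, so the harmony is regressive.

vowel harmony, regressive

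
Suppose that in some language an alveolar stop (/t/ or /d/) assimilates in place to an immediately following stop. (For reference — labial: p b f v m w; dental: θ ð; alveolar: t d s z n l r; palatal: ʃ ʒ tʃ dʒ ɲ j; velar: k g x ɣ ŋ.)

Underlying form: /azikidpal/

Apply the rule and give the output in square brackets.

[azikibpal]

/d/ before /p/ (labial) → [b]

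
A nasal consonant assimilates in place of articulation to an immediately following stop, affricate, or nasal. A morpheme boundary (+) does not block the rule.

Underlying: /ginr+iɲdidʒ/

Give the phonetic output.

/ɲ/ before /d/ (alveolar) → [n]

[ginr+indidʒ]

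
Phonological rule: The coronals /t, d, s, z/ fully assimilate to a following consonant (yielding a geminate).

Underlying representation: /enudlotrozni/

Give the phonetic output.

[enullorronni]

/d/ before /l/ → [l] (total assimilation)
/t/ before /r/ → [r] (total assimilation)
/z/ before /n/ → [n] (total assimilation)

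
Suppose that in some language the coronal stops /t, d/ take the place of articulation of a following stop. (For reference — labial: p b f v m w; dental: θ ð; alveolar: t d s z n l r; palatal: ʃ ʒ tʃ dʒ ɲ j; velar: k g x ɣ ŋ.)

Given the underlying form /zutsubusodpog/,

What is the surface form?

[zutsubusobpog]

/d/ before /p/ (labial) → [b]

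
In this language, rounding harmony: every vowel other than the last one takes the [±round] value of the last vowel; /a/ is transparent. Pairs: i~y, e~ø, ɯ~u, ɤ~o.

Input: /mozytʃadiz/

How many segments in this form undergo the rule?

/o/ harmonizes with /i/ ([-round]) → [ɤ]
/y/ harmonizes with /i/ ([-round]) → [i]
2 segments change.

2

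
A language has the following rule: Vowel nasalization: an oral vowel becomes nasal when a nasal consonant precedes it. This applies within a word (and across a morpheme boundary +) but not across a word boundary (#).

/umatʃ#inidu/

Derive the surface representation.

[umãtʃ#inĩdu]

/a/ after nasal /m/ → [ã]
/i/ after nasal /n/ → [ĩ]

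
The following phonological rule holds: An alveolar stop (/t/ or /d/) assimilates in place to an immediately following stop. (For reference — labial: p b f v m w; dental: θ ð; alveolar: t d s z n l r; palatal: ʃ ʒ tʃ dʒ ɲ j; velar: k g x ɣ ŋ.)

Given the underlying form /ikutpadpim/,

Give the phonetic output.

[ikuppabpim]

/t/ before /p/ (labial) → [p]
/d/ before /p/ (labial) → [b]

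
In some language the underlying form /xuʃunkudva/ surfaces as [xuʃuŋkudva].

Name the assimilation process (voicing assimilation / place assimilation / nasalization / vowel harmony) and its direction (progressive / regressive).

place assimilation, regressive

/n/→[ŋ].
Each target copies a feature from the following segment, so the direction is regressive.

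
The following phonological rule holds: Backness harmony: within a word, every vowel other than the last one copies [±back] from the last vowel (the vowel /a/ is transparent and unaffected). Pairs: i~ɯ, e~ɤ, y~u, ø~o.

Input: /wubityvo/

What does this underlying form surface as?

[wubɯtuvo]

/i/ harmonizes with /o/ ([+back]) → [ɯ]
/y/ harmonizes with /o/ ([+back]) → [u]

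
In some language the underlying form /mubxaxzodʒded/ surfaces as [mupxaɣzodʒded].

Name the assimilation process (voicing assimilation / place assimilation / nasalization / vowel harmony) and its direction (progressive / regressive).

/b/→[p] /x/→[ɣ].
Each target copies a feature from the following segment, so the direction is regressive.

voicing assimilation, regressive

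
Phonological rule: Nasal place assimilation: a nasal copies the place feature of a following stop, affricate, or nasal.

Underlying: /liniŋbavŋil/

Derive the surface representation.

/ŋ/ before /b/ (labial) → [m]

[linimbavŋil]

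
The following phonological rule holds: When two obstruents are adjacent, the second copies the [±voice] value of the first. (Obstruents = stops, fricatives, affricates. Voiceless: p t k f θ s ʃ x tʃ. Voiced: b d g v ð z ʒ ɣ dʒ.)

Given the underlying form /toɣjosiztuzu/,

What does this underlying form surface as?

[toɣjosizduzu]

/t/ after /z/ (voiced) → [d]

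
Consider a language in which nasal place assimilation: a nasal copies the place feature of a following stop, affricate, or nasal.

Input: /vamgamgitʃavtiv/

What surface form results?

[vaŋgaŋgitʃavtiv]

/m/ before /g/ (velar) → [ŋ]
/m/ before /g/ (velar) → [ŋ]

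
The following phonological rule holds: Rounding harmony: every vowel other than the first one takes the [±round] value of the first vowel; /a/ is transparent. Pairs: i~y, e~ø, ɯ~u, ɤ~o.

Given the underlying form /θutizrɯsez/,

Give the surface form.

/i/ harmonizes with /u/ ([+round]) → [y]
/ɯ/ harmonizes with /u/ ([+round]) → [u]
/e/ harmonizes with /u/ ([+round]) → [ø]

[θutyzrusøz]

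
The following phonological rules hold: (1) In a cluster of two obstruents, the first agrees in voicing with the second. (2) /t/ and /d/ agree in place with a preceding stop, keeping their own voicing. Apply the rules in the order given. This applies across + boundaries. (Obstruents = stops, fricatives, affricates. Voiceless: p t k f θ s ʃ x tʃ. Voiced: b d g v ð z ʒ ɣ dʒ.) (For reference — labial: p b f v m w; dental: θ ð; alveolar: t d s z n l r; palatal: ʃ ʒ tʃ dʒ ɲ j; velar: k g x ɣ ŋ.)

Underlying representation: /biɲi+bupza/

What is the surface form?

Rule 1: /p/ before /z/ (voiced) → [b]
After rule 1: biɲi+bubza
Rule 2: no segment meets the rule's conditions; no change.

[biɲi+bubza]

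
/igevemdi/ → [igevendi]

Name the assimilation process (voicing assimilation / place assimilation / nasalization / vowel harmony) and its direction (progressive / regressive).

/m/→[n].
Each target copies a feature from the following segment, so the direction is regressive.

place assimilation, regressive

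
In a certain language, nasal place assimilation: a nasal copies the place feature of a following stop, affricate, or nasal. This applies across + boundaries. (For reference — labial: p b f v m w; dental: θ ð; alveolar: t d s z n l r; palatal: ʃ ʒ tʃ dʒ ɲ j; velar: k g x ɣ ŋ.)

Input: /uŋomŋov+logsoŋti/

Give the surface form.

/m/ before /ŋ/ (velar) → [ŋ]
/ŋ/ before /t/ (alveolar) → [n]

[uŋoŋŋov+logsonti]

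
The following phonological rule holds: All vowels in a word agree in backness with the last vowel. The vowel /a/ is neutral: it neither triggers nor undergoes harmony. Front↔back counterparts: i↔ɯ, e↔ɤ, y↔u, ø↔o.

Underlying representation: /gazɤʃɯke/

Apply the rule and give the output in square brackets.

[gazeʃike]

/ɤ/ harmonizes with /e/ ([-back]) → [e]
/ɯ/ harmonizes with /e/ ([-back]) → [i]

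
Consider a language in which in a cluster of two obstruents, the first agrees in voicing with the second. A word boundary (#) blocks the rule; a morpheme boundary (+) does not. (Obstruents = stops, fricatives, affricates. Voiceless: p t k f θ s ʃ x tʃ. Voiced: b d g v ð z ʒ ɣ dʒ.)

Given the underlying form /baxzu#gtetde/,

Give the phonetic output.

/x/ before /z/ (voiced) → [ɣ]
/g/ before /t/ (voiceless) → [k]
/t/ before /d/ (voiced) → [d]

[baɣzu#ktedde]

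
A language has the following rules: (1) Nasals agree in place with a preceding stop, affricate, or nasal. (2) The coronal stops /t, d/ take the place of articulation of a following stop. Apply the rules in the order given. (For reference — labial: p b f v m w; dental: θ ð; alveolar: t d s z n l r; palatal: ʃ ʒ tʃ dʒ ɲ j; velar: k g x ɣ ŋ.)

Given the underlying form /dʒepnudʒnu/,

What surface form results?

[dʒepmudʒɲu]

Rule 1: /n/ after /p/ (labial) → [m]
Rule 1: /n/ after /dʒ/ (palatal) → [ɲ]
After rule 1: dʒepmudʒɲu
Rule 2: no segment meets the rule's conditions; no change.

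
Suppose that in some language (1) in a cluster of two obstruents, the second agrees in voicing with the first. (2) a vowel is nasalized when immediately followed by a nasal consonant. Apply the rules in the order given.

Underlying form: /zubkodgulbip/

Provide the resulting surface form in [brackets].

[zubgodgulbip]

Rule 1: /k/ after /b/ (voiced) → [g]
After rule 1: zubgodgulbip
Rule 2: no segment meets the rule's conditions; no change.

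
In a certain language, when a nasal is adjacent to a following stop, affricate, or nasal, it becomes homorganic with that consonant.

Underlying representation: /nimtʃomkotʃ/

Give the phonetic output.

/m/ before /tʃ/ (palatal) → [ɲ]
/m/ before /k/ (velar) → [ŋ]

[niɲtʃoŋkotʃ]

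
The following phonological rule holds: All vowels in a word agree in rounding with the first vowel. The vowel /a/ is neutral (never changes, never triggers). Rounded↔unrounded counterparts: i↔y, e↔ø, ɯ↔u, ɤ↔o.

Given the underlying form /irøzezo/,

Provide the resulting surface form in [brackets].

/ø/ harmonizes with /i/ ([-round]) → [e]
/o/ harmonizes with /i/ ([-round]) → [ɤ]

[irezezɤ]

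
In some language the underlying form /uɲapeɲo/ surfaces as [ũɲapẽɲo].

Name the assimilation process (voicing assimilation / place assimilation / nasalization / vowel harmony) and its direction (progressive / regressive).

nasalization, regressive

/u/→[ũ] /e/→[ẽ].
Each target copies a feature from the following segment, so the direction is regressive.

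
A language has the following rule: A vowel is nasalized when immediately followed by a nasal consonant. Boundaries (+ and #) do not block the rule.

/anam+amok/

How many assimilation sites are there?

/a/ before nasal /n/ → [ã]
/a/ before nasal /m/ → [ã]
/a/ before nasal /m/ → [ã]
3 segments change.

3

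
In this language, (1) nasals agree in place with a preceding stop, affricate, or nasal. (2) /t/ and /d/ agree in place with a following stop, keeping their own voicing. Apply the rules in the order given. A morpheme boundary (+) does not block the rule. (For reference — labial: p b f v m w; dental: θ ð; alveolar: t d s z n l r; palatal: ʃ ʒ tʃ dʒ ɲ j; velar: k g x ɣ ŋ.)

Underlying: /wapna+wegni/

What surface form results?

[wapma+wegŋi]

Rule 1: /n/ after /p/ (labial) → [m]
Rule 1: /n/ after /g/ (velar) → [ŋ]
After rule 1: wapma+wegŋi
Rule 2: no segment meets the rule's conditions; no change.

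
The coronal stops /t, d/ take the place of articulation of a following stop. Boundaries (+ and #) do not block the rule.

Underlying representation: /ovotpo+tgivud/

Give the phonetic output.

/t/ before /p/ (labial) → [p]
/t/ before /g/ (velar) → [k]

[ovoppo+kgivud]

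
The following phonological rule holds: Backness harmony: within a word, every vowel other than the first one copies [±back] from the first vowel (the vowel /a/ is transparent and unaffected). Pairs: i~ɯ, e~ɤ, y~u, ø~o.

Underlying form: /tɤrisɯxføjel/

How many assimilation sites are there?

/i/ harmonizes with /ɤ/ ([+back]) → [ɯ]
/ø/ harmonizes with /ɤ/ ([+back]) → [o]
/e/ harmonizes with /ɤ/ ([+back]) → [ɤ]
3 segments change.

3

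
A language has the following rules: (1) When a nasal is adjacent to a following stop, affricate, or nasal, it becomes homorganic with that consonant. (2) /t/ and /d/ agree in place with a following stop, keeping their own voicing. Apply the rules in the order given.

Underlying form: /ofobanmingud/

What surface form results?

[ofobammiŋgud]

Rule 1: /n/ before /m/ (labial) → [m]
Rule 1: /n/ before /g/ (velar) → [ŋ]
After rule 1: ofobammiŋgud
Rule 2: no segment meets the rule's conditions; no change.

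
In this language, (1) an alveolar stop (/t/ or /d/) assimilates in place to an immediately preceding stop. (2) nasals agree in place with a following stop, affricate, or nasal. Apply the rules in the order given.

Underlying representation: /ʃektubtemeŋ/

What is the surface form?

Rule 1: /t/ after /k/ (velar) → [k]
Rule 1: /t/ after /b/ (labial) → [p]
After rule 1: ʃekkubpemeŋ
Rule 2: no segment meets the rule's conditions; no change.

[ʃekkubpemeŋ]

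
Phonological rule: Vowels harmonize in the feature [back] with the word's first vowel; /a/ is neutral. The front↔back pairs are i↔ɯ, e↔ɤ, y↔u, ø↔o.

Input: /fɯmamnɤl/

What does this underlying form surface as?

[fɯmamnɤl]

no segment meets the rule's conditions; no change.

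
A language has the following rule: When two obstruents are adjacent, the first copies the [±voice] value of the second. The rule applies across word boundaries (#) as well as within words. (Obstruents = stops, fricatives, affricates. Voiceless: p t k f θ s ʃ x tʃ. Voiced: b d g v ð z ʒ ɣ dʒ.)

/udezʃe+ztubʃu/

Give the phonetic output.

[udesʃe+stupʃu]

/z/ before /ʃ/ (voiceless) → [s]
/z/ before /t/ (voiceless) → [s]
/b/ before /ʃ/ (voiceless) → [p]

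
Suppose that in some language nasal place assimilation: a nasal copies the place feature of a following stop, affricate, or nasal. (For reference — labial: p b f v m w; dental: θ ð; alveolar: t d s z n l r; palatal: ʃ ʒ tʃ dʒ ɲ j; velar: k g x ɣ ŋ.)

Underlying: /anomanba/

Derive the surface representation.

[anomamba]

/n/ before /b/ (labial) → [m]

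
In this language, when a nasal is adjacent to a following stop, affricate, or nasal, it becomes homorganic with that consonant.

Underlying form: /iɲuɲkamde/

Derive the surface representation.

[iɲuŋkande]

/ɲ/ before /k/ (velar) → [ŋ]
/m/ before /d/ (alveolar) → [n]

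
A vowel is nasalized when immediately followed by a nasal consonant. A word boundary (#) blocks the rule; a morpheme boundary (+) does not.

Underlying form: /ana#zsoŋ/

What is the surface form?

[ãna#zsõŋ]

/a/ before nasal /n/ → [ã]
/o/ before nasal /ŋ/ → [õ]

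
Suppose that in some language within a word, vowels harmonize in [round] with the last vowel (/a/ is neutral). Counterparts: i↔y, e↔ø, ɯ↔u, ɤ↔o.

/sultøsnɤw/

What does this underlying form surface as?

[sɯltesnɤw]

/u/ harmonizes with /ɤ/ ([-round]) → [ɯ]
/ø/ harmonizes with /ɤ/ ([-round]) → [e]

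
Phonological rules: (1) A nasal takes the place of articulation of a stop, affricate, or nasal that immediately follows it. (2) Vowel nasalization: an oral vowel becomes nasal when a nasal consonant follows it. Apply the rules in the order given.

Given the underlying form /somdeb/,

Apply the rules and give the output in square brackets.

[sõndeb]

Rule 1: /m/ before /d/ (alveolar) → [n]
After rule 1: sondeb
Rule 2: /o/ before nasal /n/ → [õ]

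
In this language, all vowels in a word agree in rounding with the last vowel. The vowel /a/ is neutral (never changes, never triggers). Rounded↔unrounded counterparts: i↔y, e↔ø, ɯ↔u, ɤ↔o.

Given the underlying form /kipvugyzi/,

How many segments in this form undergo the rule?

/u/ harmonizes with /i/ ([-round]) → [ɯ]
/y/ harmonizes with /i/ ([-round]) → [i]
2 segments change.

2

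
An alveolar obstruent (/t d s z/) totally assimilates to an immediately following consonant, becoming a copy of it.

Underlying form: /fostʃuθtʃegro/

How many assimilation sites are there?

/s/ before /tʃ/ → [tʃ] (total assimilation)
1 segment changes.

1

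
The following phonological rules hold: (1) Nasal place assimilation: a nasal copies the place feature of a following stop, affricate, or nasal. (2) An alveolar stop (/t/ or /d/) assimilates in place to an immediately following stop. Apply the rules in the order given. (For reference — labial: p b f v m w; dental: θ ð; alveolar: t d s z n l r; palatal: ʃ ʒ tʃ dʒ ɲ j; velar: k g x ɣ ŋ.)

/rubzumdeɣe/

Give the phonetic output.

[rubzundeɣe]

Rule 1: /m/ before /d/ (alveolar) → [n]
After rule 1: rubzundeɣe
Rule 2: no segment meets the rule's conditions; no change.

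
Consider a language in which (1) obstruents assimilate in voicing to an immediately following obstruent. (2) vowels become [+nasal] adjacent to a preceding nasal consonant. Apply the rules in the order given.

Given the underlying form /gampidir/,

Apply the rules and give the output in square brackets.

Rule 1: no segment meets the rule's conditions; no change.
After rule 1: gampidir
Rule 2: no segment meets the rule's conditions; no change.

[gampidir]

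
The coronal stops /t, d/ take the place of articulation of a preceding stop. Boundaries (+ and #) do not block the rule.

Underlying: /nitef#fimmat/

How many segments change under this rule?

No segment meets the rule's conditions.

0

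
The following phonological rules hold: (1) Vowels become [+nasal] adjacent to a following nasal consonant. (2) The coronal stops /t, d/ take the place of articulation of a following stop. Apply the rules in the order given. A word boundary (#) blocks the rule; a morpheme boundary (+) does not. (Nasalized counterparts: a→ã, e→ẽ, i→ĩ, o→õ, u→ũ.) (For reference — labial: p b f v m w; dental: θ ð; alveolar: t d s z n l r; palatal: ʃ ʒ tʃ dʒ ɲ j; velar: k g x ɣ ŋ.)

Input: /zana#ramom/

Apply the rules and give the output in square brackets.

[zãna#rãmõm]

Rule 1: /a/ before nasal /n/ → [ã]
Rule 1: /a/ before nasal /m/ → [ã]
Rule 1: /o/ before nasal /m/ → [õ]
After rule 1: zãna#rãmõm
Rule 2: no segment meets the rule's conditions; no change.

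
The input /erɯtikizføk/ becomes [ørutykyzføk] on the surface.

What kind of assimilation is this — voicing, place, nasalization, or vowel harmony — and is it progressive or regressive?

/e/→[ø] /ɯ/→[u] /i/→[y] /i/→[y].
Vowels agree with the last vowel, so the harmony is regressive.

vowel harmony, regressive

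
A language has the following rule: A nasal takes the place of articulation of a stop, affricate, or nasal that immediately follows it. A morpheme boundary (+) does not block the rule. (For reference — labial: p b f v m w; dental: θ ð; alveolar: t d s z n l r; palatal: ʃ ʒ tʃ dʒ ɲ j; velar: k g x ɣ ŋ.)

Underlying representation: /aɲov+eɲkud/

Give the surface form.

[aɲov+eŋkud]

/ɲ/ before /k/ (velar) → [ŋ]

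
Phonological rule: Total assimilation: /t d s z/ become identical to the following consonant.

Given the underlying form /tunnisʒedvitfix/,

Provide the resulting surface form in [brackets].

/s/ before /ʒ/ → [ʒ] (total assimilation)
/d/ before /v/ → [v] (total assimilation)
/t/ before /f/ → [f] (total assimilation)

[tunniʒʒevviffix]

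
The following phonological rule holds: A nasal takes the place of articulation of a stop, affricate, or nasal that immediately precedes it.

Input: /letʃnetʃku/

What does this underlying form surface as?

[letʃɲetʃku]

/n/ after /tʃ/ (palatal) → [ɲ]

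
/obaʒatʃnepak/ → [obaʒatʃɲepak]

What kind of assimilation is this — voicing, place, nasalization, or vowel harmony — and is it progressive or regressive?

place assimilation, progressive

/n/→[ɲ].
Each target copies a feature from the preceding segment, so the direction is progressive.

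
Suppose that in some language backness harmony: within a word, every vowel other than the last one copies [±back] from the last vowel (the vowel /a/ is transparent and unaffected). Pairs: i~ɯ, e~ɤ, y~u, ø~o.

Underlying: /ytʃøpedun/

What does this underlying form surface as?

/y/ harmonizes with /u/ ([+back]) → [u]
/ø/ harmonizes with /u/ ([+back]) → [o]
/e/ harmonizes with /u/ ([+back]) → [ɤ]

[utʃopɤdun]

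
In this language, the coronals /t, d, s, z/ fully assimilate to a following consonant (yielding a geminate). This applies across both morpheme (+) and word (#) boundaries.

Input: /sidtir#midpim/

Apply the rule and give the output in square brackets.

/d/ before /t/ → [t] (total assimilation)
/d/ before /p/ → [p] (total assimilation)

[sittir#mippim]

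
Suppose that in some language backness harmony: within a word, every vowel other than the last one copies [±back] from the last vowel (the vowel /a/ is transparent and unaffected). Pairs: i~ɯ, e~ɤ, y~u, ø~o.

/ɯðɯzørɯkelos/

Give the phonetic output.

/ø/ harmonizes with /o/ ([+back]) → [o]
/e/ harmonizes with /o/ ([+back]) → [ɤ]

[ɯðɯzorɯkɤlos]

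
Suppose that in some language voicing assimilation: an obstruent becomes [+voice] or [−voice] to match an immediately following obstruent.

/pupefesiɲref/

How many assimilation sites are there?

0

No segment meets the rule's conditions.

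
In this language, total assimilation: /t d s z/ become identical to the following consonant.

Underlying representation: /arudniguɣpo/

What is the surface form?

[arunniguɣpo]

/d/ before /n/ → [n] (total assimilation)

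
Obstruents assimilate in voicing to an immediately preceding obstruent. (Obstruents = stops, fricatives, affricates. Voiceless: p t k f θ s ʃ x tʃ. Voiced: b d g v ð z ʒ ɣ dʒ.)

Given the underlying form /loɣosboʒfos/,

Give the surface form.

/b/ after /s/ (voiceless) → [p]
/f/ after /ʒ/ (voiced) → [v]

[loɣospoʒvos]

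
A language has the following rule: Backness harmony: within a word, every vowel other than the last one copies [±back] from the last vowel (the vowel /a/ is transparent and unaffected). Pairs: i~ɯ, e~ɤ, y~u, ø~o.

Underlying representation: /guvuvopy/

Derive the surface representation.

/u/ harmonizes with /y/ ([-back]) → [y]
/u/ harmonizes with /y/ ([-back]) → [y]
/o/ harmonizes with /y/ ([-back]) → [ø]

[gyvyvøpy]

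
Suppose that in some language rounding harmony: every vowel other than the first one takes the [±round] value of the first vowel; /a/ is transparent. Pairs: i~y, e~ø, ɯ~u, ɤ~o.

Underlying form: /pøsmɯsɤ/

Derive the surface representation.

/ɯ/ harmonizes with /ø/ ([+round]) → [u]
/ɤ/ harmonizes with /ø/ ([+round]) → [o]

[pøsmuso]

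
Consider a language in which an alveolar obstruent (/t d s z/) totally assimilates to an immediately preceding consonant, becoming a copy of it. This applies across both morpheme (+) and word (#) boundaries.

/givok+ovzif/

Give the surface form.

[givok+ovvif]

/z/ after /v/ → [v] (total assimilation)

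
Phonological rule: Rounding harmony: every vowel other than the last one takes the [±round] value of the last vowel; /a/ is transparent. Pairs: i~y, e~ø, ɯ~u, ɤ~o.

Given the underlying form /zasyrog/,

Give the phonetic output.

[zasyrog]

no segment meets the rule's conditions; no change.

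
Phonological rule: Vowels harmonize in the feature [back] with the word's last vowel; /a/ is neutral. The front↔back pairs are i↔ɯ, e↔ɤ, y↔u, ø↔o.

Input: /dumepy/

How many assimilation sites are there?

/u/ harmonizes with /y/ ([-back]) → [y]
1 segment changes.

1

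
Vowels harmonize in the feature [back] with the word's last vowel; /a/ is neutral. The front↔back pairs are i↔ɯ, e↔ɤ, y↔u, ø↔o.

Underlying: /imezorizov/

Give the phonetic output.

[ɯmɤzorɯzov]

/i/ harmonizes with /o/ ([+back]) → [ɯ]
/e/ harmonizes with /o/ ([+back]) → [ɤ]
/i/ harmonizes with /o/ ([+back]) → [ɯ]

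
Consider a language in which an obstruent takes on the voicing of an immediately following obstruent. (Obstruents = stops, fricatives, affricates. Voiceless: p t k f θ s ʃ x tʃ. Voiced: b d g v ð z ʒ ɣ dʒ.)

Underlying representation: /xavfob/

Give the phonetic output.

[xaffob]

/v/ before /f/ (voiceless) → [f]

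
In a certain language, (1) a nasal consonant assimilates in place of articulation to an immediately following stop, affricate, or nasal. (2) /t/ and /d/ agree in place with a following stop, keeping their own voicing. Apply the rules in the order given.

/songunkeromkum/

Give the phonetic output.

[soŋguŋkeroŋkum]

Rule 1: /n/ before /g/ (velar) → [ŋ]
Rule 1: /n/ before /k/ (velar) → [ŋ]
Rule 1: /m/ before /k/ (velar) → [ŋ]
After rule 1: soŋguŋkeroŋkum
Rule 2: no segment meets the rule's conditions; no change.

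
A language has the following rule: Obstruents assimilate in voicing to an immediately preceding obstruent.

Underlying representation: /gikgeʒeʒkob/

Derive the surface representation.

[gikkeʒeʒgob]

/g/ after /k/ (voiceless) → [k]
/k/ after /ʒ/ (voiced) → [g]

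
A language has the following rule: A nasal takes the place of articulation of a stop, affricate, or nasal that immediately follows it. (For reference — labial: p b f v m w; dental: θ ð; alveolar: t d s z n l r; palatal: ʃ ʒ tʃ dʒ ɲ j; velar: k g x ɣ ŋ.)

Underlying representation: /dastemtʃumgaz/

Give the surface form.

/m/ before /tʃ/ (palatal) → [ɲ]
/m/ before /g/ (velar) → [ŋ]

[dasteɲtʃuŋgaz]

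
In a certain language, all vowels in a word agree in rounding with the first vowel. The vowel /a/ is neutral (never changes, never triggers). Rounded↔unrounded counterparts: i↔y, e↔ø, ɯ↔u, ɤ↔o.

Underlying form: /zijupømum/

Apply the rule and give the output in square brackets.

[zijɯpemɯm]

/u/ harmonizes with /i/ ([-round]) → [ɯ]
/ø/ harmonizes with /i/ ([-round]) → [e]
/u/ harmonizes with /i/ ([-round]) → [ɯ]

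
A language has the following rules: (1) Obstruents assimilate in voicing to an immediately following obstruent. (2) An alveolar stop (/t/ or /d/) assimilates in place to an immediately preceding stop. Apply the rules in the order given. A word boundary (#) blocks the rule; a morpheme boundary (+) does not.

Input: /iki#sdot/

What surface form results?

[iki#zdot]

Rule 1: /s/ before /d/ (voiced) → [z]
After rule 1: iki#zdot
Rule 2: no segment meets the rule's conditions; no change.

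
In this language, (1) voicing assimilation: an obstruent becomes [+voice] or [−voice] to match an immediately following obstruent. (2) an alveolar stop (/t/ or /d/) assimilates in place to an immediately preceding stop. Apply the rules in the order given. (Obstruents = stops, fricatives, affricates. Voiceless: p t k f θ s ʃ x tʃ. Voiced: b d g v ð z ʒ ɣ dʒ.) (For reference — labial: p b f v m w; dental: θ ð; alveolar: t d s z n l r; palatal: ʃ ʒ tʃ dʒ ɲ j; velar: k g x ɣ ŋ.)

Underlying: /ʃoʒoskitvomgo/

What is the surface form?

Rule 1: /t/ before /v/ (voiced) → [d]
After rule 1: ʃoʒoskidvomgo
Rule 2: no segment meets the rule's conditions; no change.

[ʃoʒoskidvomgo]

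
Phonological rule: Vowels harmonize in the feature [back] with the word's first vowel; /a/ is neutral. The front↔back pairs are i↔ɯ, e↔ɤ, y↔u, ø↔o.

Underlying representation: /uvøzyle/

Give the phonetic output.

/ø/ harmonizes with /u/ ([+back]) → [o]
/y/ harmonizes with /u/ ([+back]) → [u]
/e/ harmonizes with /u/ ([+back]) → [ɤ]

[uvozulɤ]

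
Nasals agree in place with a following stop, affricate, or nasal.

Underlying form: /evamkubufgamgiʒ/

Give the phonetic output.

[evaŋkubufgaŋgiʒ]

/m/ before /k/ (velar) → [ŋ]
/m/ before /g/ (velar) → [ŋ]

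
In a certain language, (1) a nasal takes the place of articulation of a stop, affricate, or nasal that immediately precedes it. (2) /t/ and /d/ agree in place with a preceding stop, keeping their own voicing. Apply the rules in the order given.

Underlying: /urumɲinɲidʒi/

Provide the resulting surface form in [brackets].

Rule 1: /ɲ/ after /m/ (labial) → [m]
Rule 1: /ɲ/ after /n/ (alveolar) → [n]
After rule 1: urumminnidʒi
Rule 2: no segment meets the rule's conditions; no change.

[urumminnidʒi]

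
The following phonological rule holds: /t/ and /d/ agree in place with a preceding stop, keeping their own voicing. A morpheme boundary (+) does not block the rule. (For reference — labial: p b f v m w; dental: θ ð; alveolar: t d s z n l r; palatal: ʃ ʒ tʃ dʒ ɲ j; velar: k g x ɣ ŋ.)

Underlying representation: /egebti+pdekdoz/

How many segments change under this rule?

/t/ after /b/ (labial) → [p]
/d/ after /p/ (labial) → [b]
/d/ after /k/ (velar) → [g]
3 segments change.

3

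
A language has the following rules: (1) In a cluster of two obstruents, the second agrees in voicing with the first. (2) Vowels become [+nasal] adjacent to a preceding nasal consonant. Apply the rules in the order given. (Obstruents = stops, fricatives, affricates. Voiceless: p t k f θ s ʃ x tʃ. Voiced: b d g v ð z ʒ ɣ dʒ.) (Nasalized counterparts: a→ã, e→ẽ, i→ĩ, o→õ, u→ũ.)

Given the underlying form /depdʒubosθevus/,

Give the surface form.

Rule 1: /dʒ/ after /p/ (voiceless) → [tʃ]
After rule 1: deptʃubosθevus
Rule 2: no segment meets the rule's conditions; no change.

[deptʃubosθevus]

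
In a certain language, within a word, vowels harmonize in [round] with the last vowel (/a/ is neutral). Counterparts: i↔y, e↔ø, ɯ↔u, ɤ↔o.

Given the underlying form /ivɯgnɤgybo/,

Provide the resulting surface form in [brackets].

/i/ harmonizes with /o/ ([+round]) → [y]
/ɯ/ harmonizes with /o/ ([+round]) → [u]
/ɤ/ harmonizes with /o/ ([+round]) → [o]

[yvugnogybo]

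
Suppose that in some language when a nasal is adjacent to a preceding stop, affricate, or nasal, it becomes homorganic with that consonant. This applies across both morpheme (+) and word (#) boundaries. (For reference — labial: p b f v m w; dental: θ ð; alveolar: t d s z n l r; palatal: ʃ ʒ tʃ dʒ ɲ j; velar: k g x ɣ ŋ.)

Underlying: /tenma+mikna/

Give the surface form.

/m/ after /n/ (alveolar) → [n]
/n/ after /k/ (velar) → [ŋ]

[tenna+mikŋa]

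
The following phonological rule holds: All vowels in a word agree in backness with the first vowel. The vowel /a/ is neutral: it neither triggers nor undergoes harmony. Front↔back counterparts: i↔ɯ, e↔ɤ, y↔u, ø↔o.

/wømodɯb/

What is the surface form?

[wømødib]

/o/ harmonizes with /ø/ ([-back]) → [ø]
/ɯ/ harmonizes with /ø/ ([-back]) → [i]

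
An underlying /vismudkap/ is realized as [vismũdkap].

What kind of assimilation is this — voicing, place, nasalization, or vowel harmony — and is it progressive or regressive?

nasalization, progressive

/u/→[ũ].
Each target copies a feature from the preceding segment, so the direction is progressive.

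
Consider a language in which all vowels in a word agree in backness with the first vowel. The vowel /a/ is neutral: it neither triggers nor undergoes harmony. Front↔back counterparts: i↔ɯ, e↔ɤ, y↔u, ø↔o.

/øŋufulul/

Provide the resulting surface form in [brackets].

[øŋyfylyl]

/u/ harmonizes with /ø/ ([-back]) → [y]
/u/ harmonizes with /ø/ ([-back]) → [y]
/u/ harmonizes with /ø/ ([-back]) → [y]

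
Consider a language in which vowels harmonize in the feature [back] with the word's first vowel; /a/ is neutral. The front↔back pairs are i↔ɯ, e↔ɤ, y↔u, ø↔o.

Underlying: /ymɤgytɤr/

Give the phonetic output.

[ymegyter]

/ɤ/ harmonizes with /y/ ([-back]) → [e]
/ɤ/ harmonizes with /y/ ([-back]) → [e]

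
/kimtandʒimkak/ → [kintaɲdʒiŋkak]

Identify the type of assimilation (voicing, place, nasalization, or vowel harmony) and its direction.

place assimilation, regressive

/m/→[n] /n/→[ɲ] /m/→[ŋ].
Each target copies a feature from the following segment, so the direction is regressive.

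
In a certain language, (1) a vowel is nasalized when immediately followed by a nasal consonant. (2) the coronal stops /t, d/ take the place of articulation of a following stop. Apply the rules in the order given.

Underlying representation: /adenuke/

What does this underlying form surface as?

[adẽnuke]

Rule 1: /e/ before nasal /n/ → [ẽ]
After rule 1: adẽnuke
Rule 2: no segment meets the rule's conditions; no change.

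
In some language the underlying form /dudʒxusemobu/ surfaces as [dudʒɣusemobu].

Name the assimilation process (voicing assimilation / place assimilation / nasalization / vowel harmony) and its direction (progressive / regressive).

voicing assimilation, progressive

/x/→[ɣ].
Each target copies a feature from the preceding segment, so the direction is progressive.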